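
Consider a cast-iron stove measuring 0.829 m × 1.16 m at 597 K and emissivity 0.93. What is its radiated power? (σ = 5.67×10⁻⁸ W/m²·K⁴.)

P ≈ 6440 W

A = 0.829 × 1.16 = 0.962 m².
Stefan–Boltzmann: P = εσAT⁴ = 0.93 × 5.67×10⁻⁸ × 0.962 × (597)⁴ = 0.93 × 5.67×10⁻⁸ × 0.962 × 1.27×10^11.
P = 6440 W.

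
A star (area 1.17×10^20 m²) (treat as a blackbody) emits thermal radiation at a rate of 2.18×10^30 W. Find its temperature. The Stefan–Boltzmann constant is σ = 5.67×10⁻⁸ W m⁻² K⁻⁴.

T ≈ 23900 K

From P = σAT⁴, T = (P / σA)^(1/4) = (2.18×10^30 / (5.67×10⁻⁸ × 1.17×10^20))^(1/4).
T = (3.29×10^17)^(1/4) = 23900 K.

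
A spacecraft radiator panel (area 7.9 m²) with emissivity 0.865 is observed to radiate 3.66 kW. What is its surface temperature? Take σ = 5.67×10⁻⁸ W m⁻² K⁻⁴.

T ≈ 312 K

From P = εσAT⁴, T = (P / εσA)^(1/4) = (3660 / (0.865 × 5.67×10⁻⁸ × 7.90))^(1/4).
T = (9.45×10^9)^(1/4) = 312 K.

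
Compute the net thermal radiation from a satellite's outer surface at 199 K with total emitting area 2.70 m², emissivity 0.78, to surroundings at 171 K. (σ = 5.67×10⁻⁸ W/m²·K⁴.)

Q ≈ 85.2 W

Q = εσA(T⁴ − T_s⁴). T⁴ − T_s⁴ = (199)⁴ − (171)⁴ = 1.57×10^9 − 8.55×10^8 = 7.13×10^8 K⁴.
Q = 0.78 × 5.67×10⁻⁸ × 2.70 × 7.13×10^8 = 85.2 W.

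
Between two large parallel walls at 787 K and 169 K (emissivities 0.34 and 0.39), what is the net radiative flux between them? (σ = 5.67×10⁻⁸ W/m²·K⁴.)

q ≈ 4820 W/m²

For two large parallel gray plates, q = σ(T₁⁴ − T₂⁴) / (1/ε₁ + 1/ε₂ − 1).
1/ε₁ + 1/ε₂ − 1 = 1/0.34 + 1/0.39 − 1 = 4.505.
T₁⁴ − T₂⁴ = 3.84×10^11 − 8.16×10^8 = 3.83×10^11 K⁴.
q = 5.67×10⁻⁸ × 3.83×10^11 / 4.505 = 4820 W/m².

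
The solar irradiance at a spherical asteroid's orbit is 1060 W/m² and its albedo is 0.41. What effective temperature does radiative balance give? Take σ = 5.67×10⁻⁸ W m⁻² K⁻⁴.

T ≈ 229 K

Power absorbed = (1−a)S·πR²; power emitted = 4πR²σT⁴. Equating and cancelling πR²:
T = ((1−a)S / 4σ)^(1/4) = (625 / (4 × 5.67×10⁻⁸))^(1/4) = (2.76×10^9)^(1/4).
T = 229 K.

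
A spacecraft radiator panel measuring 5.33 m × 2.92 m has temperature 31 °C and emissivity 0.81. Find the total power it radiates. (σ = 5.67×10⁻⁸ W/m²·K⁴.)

A = 5.33 × 2.92 = 15.6 m².
31 °C = 304 K.
Stefan–Boltzmann: P = εσAT⁴ = 0.81 × 5.67×10⁻⁸ × 15.6 × (304)⁴ = 0.81 × 5.67×10⁻⁸ × 15.6 × 8.54×10^9.
P = 6100 W.

P ≈ 6100 W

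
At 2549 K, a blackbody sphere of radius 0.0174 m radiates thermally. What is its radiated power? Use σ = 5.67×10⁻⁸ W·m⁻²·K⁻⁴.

P ≈ 9110 W

A = 4πr² = 4π × (0.0174)² = 3.80×10^-3 m².
P = σAT⁴ = 5.67×10⁻⁸ × 3.80×10^-3 × (2549)⁴ = 5.67×10⁻⁸ × 3.80×10^-3 × 4.22×10^13.
P = 9110 W.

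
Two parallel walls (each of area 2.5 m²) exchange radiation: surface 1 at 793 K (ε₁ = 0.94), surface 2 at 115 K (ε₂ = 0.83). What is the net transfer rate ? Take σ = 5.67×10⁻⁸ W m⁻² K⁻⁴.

Q ≈ 44200 W

For two large parallel gray plates, q = σ(T₁⁴ − T₂⁴) / (1/ε₁ + 1/ε₂ − 1).
1/ε₁ + 1/ε₂ − 1 = 1/0.94 + 1/0.83 − 1 = 1.269.
T₁⁴ − T₂⁴ = 3.95×10^11 − 1.75×10^8 = 3.95×10^11 K⁴.
q = 5.67×10⁻⁸ × 3.95×10^11 / 1.269 = 17700 W/m².
Q = q·A = 17700 × 2.5 = 44200 W.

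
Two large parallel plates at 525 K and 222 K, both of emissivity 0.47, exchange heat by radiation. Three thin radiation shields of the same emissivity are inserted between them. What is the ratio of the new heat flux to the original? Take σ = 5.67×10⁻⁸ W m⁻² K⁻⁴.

With N identical shields there are N+1 = 4 gaps in series, each with the same radiative resistance, so the flux falls to 1/(N+1) of its unshielded value.

ratio ≈ 0.250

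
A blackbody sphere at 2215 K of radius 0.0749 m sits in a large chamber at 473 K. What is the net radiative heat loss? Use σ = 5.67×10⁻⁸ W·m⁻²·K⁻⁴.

Q ≈ 96000 W

A = 4πr² = 4π × (0.0749)² = 0.0705 m².
Q = σA(T⁴ − T_s⁴). T⁴ − T_s⁴ = (2215)⁴ − (473)⁴ = 2.41×10^13 − 5.01×10^10 = 2.40×10^13 K⁴.
Q = 5.67×10⁻⁸ × 0.0705 × 2.40×10^13 = 96000 W.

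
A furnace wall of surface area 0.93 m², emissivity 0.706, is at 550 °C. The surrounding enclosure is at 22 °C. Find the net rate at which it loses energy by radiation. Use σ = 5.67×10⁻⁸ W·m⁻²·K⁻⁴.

Q ≈ 16800 W

Convert: 550 °C = 823 K; 22 °C = 295 K.
Q = εσA(T⁴ − T_s⁴). T⁴ − T_s⁴ = (823)⁴ − (295)⁴ = 4.59×10^11 − 7.57×10^9 = 4.51×10^11 K⁴.
Q = 0.706 × 5.67×10⁻⁸ × 0.930 × 4.51×10^11 = 16800 W.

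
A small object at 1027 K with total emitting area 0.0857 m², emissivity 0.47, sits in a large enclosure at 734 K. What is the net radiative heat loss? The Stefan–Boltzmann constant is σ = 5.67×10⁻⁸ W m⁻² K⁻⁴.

Q = εσA(T⁴ − T_s⁴). T⁴ − T_s⁴ = (1027)⁴ − (734)⁴ = 1.11×10^12 − 2.90×10^11 = 8.22×10^11 K⁴.
Q = 0.47 × 5.67×10⁻⁸ × 0.0857 × 8.22×10^11 = 1880 W.

Q ≈ 1880 W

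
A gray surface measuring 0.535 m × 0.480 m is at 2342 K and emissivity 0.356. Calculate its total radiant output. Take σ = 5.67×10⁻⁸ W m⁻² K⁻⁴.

A = 0.535 × 0.480 = 0.257 m².
P = εσAT⁴ = 0.356 × 5.67×10⁻⁸ × 0.257 × (2342)⁴ = 0.356 × 5.67×10⁻⁸ × 0.257 × 3.01×10^13.
P = 1.56×10^5 W.

P ≈ 1.56×10^5 W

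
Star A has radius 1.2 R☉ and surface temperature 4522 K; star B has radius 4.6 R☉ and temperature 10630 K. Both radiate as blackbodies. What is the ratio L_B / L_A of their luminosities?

L = 4πR²σT⁴ ∝ R²T⁴, so L_B/L_A = (4.6/1.2)² × (10630/4522)⁴ = 14.7 × 30.5 = 449.

L_B/L_A ≈ 449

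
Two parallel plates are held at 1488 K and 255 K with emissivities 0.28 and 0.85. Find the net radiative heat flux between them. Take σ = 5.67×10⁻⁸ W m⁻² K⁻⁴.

q ≈ 74100 W/m²

For two large parallel gray plates, q = σ(T₁⁴ − T₂⁴) / (1/ε₁ + 1/ε₂ − 1).
1/ε₁ + 1/ε₂ − 1 = 1/0.28 + 1/0.85 − 1 = 3.748.
T₁⁴ − T₂⁴ = 4.90×10^12 − 4.23×10^9 = 4.90×10^12 K⁴.
q = 5.67×10⁻⁸ × 4.90×10^12 / 3.748 = 74100 W/m².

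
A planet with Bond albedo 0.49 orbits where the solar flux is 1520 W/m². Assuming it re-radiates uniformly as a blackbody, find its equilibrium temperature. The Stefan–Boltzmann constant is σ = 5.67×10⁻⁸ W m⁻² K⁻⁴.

T ≈ 242 K

Power absorbed = (1−a)S·πR²; power emitted = 4πR²σT⁴. Equating and cancelling πR²:
T = ((1−a)S / 4σ)^(1/4) = (775 / (4 × 5.67×10⁻⁸))^(1/4) = (3.42×10^9)^(1/4).
T = 242 K.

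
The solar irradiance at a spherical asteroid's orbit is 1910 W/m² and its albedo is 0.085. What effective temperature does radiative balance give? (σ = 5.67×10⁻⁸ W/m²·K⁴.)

Power absorbed = (1−a)S·πR²; power emitted = 4πR²σT⁴. Equating and cancelling πR²:
T = ((1−a)S / 4σ)^(1/4) = (1750 / (4 × 5.67×10⁻⁸))^(1/4) = (7.71×10^9)^(1/4).
T = 296 K.

T ≈ 296 K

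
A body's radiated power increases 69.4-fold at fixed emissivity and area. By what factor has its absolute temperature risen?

P ∝ T⁴ ⇒ T ∝ P^(1/4), so T scales by (69.4)^(1/4) = 2.89.

factor ≈ 2.89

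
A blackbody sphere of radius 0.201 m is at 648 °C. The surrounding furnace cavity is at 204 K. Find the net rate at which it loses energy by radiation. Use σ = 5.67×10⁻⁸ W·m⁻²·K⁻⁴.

Q ≈ 20700 W

A = 4πr² = 4π × (0.201)² = 0.508 m².
Convert: 648 °C = 921 K.
Q = σA(T⁴ − T_s⁴). T⁴ − T_s⁴ = (921)⁴ − (204)⁴ = 7.20×10^11 − 1.73×10^9 = 7.18×10^11 K⁴.
Q = 5.67×10⁻⁸ × 0.508 × 7.18×10^11 = 20700 W.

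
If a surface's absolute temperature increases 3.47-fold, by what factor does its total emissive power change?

P ∝ T⁴, so the power scales as (3.47)⁴ = 145.

factor ≈ 145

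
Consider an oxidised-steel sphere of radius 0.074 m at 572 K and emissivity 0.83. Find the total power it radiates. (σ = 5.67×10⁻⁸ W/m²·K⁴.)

P ≈ 347 W

A = 4πr² = 4π × (0.074)² = 0.0688 m².
P = εσAT⁴ = 0.83 × 5.67×10⁻⁸ × 0.0688 × (572)⁴ = 0.83 × 5.67×10⁻⁸ × 0.0688 × 1.07×10^11.
P = 347 W.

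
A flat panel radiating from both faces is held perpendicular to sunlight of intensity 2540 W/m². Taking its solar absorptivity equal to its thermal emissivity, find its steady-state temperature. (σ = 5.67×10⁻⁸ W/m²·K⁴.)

Absorbed flux αS = emitted flux 2εσT⁴ per unit area; with α = ε this gives T = (S/2σ)^(1/4).
T = (2540 / (2 × 5.67×10⁻⁸))^(1/4) = (2.24×10^10)^(1/4).
T = 387 K.

T ≈ 387 K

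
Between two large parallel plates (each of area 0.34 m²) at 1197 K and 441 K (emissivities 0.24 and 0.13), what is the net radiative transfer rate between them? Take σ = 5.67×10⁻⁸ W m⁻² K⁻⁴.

For two large parallel gray plates, q = σ(T₁⁴ − T₂⁴) / (1/ε₁ + 1/ε₂ − 1).
1/ε₁ + 1/ε₂ − 1 = 1/0.24 + 1/0.13 − 1 = 10.86.
T₁⁴ − T₂⁴ = 2.05×10^12 − 3.78×10^10 = 2.02×10^12 K⁴.
q = 5.67×10⁻⁸ × 2.02×10^12 / 10.86 = 10500 W/m².
Q = q·A = 10500 × 0.34 = 3580 W.

Q ≈ 3580 W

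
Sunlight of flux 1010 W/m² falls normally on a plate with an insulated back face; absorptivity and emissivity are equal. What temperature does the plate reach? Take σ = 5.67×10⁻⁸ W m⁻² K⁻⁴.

Absorbed flux αS = emitted flux εσT⁴ (one radiating face); with α = ε, T = (S/σ)^(1/4).
T = (1010 / 5.67×10⁻⁸)^(1/4) = (1.78×10^10)^(1/4).
T = 365 K.

T ≈ 365 K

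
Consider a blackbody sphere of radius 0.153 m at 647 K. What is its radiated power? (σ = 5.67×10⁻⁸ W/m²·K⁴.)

A = 4πr² = 4π × (0.153)² = 0.294 m².
P = σAT⁴ = 5.67×10⁻⁸ × 0.294 × (647)⁴ = 5.67×10⁻⁸ × 0.294 × 1.75×10^11.
P = 2920 W.

P ≈ 2920 W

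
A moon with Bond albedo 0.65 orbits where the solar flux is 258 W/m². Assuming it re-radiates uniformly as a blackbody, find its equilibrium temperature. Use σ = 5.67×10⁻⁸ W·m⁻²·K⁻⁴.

T ≈ 141 K

Power absorbed = (1−a)S·πR²; power emitted = 4πR²σT⁴. Equating and cancelling πR²:
T = ((1−a)S / 4σ)^(1/4) = (90.3 / (4 × 5.67×10⁻⁸))^(1/4) = (3.98×10^8)^(1/4).
T = 141 K.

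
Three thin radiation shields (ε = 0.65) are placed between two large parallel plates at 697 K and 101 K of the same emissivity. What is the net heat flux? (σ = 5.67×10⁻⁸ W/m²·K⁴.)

q ≈ 1610 W/m²

Each of the 4 gaps contributes resistance (2/ε − 1) = 2/0.65 − 1 = 2.077; total = 8.308.
q = σ(T₁⁴ − T₂⁴) / 8.308 = 5.67×10⁻⁸ × 2.36×10^11 / 8.308 = 1610 W/m².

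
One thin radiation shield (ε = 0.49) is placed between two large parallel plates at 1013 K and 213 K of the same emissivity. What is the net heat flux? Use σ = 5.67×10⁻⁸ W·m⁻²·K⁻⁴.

q ≈ 9670 W/m²

Each of the 2 gaps contributes resistance (2/ε − 1) = 2/0.49 − 1 = 3.082; total = 6.163.
q = σ(T₁⁴ − T₂⁴) / 6.163 = 5.67×10⁻⁸ × 1.05×10^12 / 6.163 = 9670 W/m².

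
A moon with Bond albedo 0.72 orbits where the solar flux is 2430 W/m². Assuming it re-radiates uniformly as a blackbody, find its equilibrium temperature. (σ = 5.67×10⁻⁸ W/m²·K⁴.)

Power absorbed = (1−a)S·πR²; power emitted = 4πR²σT⁴. Equating and cancelling πR²:
T = ((1−a)S / 4σ)^(1/4) = (680 / (4 × 5.67×10⁻⁸))^(1/4) = (3.00×10^9)^(1/4).
T = 234 K.

T ≈ 234 K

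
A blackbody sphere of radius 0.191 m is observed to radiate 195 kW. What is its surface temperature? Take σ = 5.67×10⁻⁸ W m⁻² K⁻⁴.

T ≈ 1650 K

A = 4πr² = 4π × (0.191)² = 0.458 m².
From P = σAT⁴, T = (P / σA)^(1/4) = (1.95×10^5 / (5.67×10⁻⁸ × 0.458))^(1/4).
T = (7.50×10^12)^(1/4) = 1650 K.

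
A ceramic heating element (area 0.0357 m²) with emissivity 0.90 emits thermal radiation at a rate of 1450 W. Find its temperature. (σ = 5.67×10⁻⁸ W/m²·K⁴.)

T ≈ 945 K

From P = εσAT⁴, T = (P / εσA)^(1/4) = (1450 / (0.90 × 5.67×10⁻⁸ × 0.0357))^(1/4).
T = (7.96×10^11)^(1/4) = 945 K.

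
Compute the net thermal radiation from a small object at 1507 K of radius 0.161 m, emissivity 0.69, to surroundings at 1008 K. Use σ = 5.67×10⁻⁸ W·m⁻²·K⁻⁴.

Q ≈ 52600 W

A = 4πr² = 4π × (0.161)² = 0.326 m².
Q = εσA(T⁴ − T_s⁴). T⁴ − T_s⁴ = (1507)⁴ − (1008)⁴ = 5.16×10^12 − 1.03×10^12 = 4.13×10^12 K⁴.
Q = 0.69 × 5.67×10⁻⁸ × 0.326 × 4.13×10^12 = 52600 W.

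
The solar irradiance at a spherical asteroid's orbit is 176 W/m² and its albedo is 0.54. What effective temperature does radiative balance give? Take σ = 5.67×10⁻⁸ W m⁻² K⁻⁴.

Power absorbed = (1−a)S·πR²; power emitted = 4πR²σT⁴. Equating and cancelling πR²:
T = ((1−a)S / 4σ)^(1/4) = (81.0 / (4 × 5.67×10⁻⁸))^(1/4) = (3.57×10^8)^(1/4).
T = 137 K.

T ≈ 137 K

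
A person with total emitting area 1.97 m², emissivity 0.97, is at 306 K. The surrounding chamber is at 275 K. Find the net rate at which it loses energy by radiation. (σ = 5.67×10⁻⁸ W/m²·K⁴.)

Q = εσA(T⁴ − T_s⁴). T⁴ − T_s⁴ = (306)⁴ − (275)⁴ = 8.77×10^9 − 5.72×10^9 = 3.05×10^9 K⁴.
Q = 0.97 × 5.67×10⁻⁸ × 1.97 × 3.05×10^9 = 330 W.

Q ≈ 330 W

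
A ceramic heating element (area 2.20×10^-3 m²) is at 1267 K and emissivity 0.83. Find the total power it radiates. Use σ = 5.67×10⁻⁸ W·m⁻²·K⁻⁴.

Stefan–Boltzmann: P = εσAT⁴ = 0.83 × 5.67×10⁻⁸ × 2.20×10^-3 × (1267)⁴ = 0.83 × 5.67×10⁻⁸ × 2.20×10^-3 × 2.58×10^12.
P = 267 W.

P ≈ 267 W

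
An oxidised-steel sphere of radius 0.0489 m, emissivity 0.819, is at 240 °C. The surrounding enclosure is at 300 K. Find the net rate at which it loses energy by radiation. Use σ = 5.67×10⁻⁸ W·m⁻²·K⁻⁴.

Q ≈ 85.3 W

A = 4πr² = 4π × (0.0489)² = 0.0300 m².
Convert: 240 °C = 513 K.
Q = εσA(T⁴ − T_s⁴). T⁴ − T_s⁴ = (513)⁴ − (300)⁴ = 6.93×10^10 − 8.10×10^9 = 6.12×10^10 K⁴.
Q = 0.819 × 5.67×10⁻⁸ × 0.0300 × 6.12×10^10 = 85.3 W.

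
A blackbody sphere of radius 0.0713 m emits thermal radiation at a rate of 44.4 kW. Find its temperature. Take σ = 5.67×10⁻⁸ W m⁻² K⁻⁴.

A = 4πr² = 4π × (0.0713)² = 0.0639 m².
From P = σAT⁴, T = (P / σA)^(1/4) = (44400 / (5.67×10⁻⁸ × 0.0639))^(1/4).
T = (1.23×10^13)^(1/4) = 1870 K.

T ≈ 1870 K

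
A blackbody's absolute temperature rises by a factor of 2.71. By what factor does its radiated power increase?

factor ≈ 53.9

P ∝ T⁴, so the power scales as (2.71)⁴ = 53.9.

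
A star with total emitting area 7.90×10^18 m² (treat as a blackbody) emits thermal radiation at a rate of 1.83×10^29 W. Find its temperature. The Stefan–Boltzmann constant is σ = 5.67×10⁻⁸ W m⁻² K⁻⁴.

T ≈ 25300 K

From P = σAT⁴, T = (P / σA)^(1/4) = (1.83×10^29 / (5.67×10⁻⁸ × 7.90×10^18))^(1/4).
T = (4.09×10^17)^(1/4) = 25300 K.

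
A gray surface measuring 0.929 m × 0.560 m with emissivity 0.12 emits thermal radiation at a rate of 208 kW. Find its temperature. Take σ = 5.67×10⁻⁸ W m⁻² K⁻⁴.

A = 0.929 × 0.560 = 0.520 m².
From P = εσAT⁴, T = (P / εσA)^(1/4) = (2.08×10^5 / (0.12 × 5.67×10⁻⁸ × 0.520))^(1/4).
T = (5.88×10^13)^(1/4) = 2770 K.

T ≈ 2770 K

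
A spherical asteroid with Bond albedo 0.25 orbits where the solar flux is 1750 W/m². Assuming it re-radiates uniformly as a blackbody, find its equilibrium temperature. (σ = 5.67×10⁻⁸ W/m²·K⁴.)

Power absorbed = (1−a)S·πR²; power emitted = 4πR²σT⁴. Equating and cancelling πR²:
T = ((1−a)S / 4σ)^(1/4) = (1310 / (4 × 5.67×10⁻⁸))^(1/4) = (5.79×10^9)^(1/4).
T = 276 K.

T ≈ 276 K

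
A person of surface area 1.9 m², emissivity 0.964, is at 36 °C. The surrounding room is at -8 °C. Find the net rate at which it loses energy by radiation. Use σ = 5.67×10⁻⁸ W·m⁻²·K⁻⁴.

Q ≈ 435 W

Convert: 36 °C = 309 K; -8 °C = 265 K.
Q = εσA(T⁴ − T_s⁴). T⁴ − T_s⁴ = (309)⁴ − (265)⁴ = 9.12×10^9 − 4.93×10^9 = 4.19×10^9 K⁴.
Q = 0.964 × 5.67×10⁻⁸ × 1.90 × 4.19×10^9 = 435 W.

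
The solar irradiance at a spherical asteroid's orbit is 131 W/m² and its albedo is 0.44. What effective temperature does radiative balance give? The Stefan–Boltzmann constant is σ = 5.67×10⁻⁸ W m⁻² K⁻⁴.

Power absorbed = (1−a)S·πR²; power emitted = 4πR²σT⁴. Equating and cancelling πR²:
T = ((1−a)S / 4σ)^(1/4) = (73.4 / (4 × 5.67×10⁻⁸))^(1/4) = (3.23×10^8)^(1/4).
T = 134 K.

T ≈ 134 K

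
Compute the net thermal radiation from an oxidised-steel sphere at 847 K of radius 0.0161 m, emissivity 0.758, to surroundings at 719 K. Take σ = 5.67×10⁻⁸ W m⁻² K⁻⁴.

Q ≈ 34.6 W

A = 4πr² = 4π × (0.0161)² = 3.26×10^-3 m².
Q = εσA(T⁴ − T_s⁴). T⁴ − T_s⁴ = (847)⁴ − (719)⁴ = 5.15×10^11 − 2.67×10^11 = 2.47×10^11 K⁴.
Q = 0.758 × 5.67×10⁻⁸ × 3.26×10^-3 × 2.47×10^11 = 34.6 W.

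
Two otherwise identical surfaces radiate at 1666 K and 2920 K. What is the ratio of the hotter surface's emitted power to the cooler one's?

ratio ≈ 9.44

P ∝ T⁴, so the ratio is (2920/1666)⁴ = (1.753)⁴ = 9.44.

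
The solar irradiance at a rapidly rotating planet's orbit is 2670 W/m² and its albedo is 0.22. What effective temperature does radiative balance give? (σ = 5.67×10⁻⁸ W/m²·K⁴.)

T ≈ 310 K

Power absorbed = (1−a)S·πR²; power emitted = 4πR²σT⁴. Equating and cancelling πR²:
T = ((1−a)S / 4σ)^(1/4) = (2080 / (4 × 5.67×10⁻⁸))^(1/4) = (9.18×10^9)^(1/4).
T = 310 K.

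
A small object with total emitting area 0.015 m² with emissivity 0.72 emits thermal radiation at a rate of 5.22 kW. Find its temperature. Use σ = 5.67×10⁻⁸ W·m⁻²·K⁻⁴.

From P = εσAT⁴, T = (P / εσA)^(1/4) = (5220 / (0.72 × 5.67×10⁻⁸ × 0.0150))^(1/4).
T = (8.52×10^12)^(1/4) = 1710 K.

T ≈ 1710 K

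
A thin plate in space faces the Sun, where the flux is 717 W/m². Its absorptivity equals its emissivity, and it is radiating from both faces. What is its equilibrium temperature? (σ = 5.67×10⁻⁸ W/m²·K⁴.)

T ≈ 282 K

Absorbed flux αS = emitted flux 2εσT⁴ per unit area; with α = ε this gives T = (S/2σ)^(1/4).
T = (717 / (2 × 5.67×10⁻⁸))^(1/4) = (6.32×10^9)^(1/4).
T = 282 K.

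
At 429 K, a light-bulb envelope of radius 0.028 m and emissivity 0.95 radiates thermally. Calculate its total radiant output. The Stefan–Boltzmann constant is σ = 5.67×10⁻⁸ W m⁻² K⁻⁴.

A = 4πr² = 4π × (0.028)² = 9.85×10^-3 m².
Stefan–Boltzmann: P = εσAT⁴ = 0.95 × 5.67×10⁻⁸ × 9.85×10^-3 × (429)⁴ = 0.95 × 5.67×10⁻⁸ × 9.85×10^-3 × 3.39×10^10.
P = 18.0 W.

P ≈ 18.0 W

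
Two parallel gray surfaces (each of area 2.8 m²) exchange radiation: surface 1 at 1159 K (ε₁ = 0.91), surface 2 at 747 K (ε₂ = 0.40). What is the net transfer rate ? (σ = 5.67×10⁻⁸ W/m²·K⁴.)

For two large parallel gray plates, q = σ(T₁⁴ − T₂⁴) / (1/ε₁ + 1/ε₂ − 1).
1/ε₁ + 1/ε₂ − 1 = 1/0.91 + 1/0.40 − 1 = 2.599.
T₁⁴ − T₂⁴ = 1.80×10^12 − 3.11×10^11 = 1.49×10^12 K⁴.
q = 5.67×10⁻⁸ × 1.49×10^12 / 2.599 = 32600 W/m².
Q = q·A = 32600 × 2.8 = 91200 W.

Q ≈ 91200 W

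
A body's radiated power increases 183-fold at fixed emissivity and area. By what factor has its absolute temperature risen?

P ∝ T⁴ ⇒ T ∝ P^(1/4), so T scales by (183)^(1/4) = 3.68.

factor ≈ 3.68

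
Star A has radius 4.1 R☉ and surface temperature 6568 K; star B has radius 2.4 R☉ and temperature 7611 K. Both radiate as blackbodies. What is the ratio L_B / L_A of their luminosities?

L_B/L_A ≈ 0.618

L = 4πR²σT⁴ ∝ R²T⁴, so L_B/L_A = (2.4/4.1)² × (7611/6568)⁴ = 0.343 × 1.80 = 0.618.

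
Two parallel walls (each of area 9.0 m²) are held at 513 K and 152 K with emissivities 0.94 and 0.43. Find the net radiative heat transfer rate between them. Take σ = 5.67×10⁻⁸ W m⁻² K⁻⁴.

For two large parallel gray plates, q = σ(T₁⁴ − T₂⁴) / (1/ε₁ + 1/ε₂ − 1).
1/ε₁ + 1/ε₂ − 1 = 1/0.94 + 1/0.43 − 1 = 2.389.
T₁⁴ − T₂⁴ = 6.93×10^10 − 5.34×10^8 = 6.87×10^10 K⁴.
q = 5.67×10⁻⁸ × 6.87×10^10 / 2.389 = 1630 W/m².
Q = q·A = 1630 × 9.0 = 14700 W.

Q ≈ 14700 W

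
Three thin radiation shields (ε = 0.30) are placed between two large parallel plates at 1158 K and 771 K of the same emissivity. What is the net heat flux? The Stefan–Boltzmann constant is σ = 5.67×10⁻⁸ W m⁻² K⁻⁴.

Each of the 4 gaps contributes resistance (2/ε − 1) = 2/0.30 − 1 = 5.667; total = 22.67.
q = σ(T₁⁴ − T₂⁴) / 22.67 = 5.67×10⁻⁸ × 1.44×10^12 / 22.67 = 3610 W/m².

q ≈ 3610 W/m²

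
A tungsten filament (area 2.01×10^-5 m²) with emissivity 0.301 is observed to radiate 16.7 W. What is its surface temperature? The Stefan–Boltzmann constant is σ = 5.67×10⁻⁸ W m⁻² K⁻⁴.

T ≈ 2640 K

From P = εσAT⁴, T = (P / εσA)^(1/4) = (16.7 / (0.301 × 5.67×10⁻⁸ × 2.01×10^-5))^(1/4).
T = (4.87×10^13)^(1/4) = 2640 K.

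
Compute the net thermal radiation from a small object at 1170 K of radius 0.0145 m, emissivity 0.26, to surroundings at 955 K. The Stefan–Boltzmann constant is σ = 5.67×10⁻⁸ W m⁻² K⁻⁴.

Q ≈ 40.6 W

A = 4πr² = 4π × (0.0145)² = 2.64×10^-3 m².
Q = εσA(T⁴ − T_s⁴). T⁴ − T_s⁴ = (1170)⁴ − (955)⁴ = 1.87×10^12 − 8.32×10^11 = 1.04×10^12 K⁴.
Q = 0.26 × 5.67×10⁻⁸ × 2.64×10^-3 × 1.04×10^12 = 40.6 W.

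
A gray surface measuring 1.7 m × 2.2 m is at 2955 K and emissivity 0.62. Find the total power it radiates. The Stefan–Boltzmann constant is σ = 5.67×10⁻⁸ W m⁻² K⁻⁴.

P ≈ 1.00×10^7 W

A = 1.7 × 2.2 = 3.74 m².
P = εσAT⁴ = 0.62 × 5.67×10⁻⁸ × 3.74 × (2955)⁴ = 0.62 × 5.67×10⁻⁸ × 3.74 × 7.62×10^13.
P = 1.00×10^7 W.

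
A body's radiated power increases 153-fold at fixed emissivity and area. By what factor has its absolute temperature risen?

factor ≈ 3.52

P ∝ T⁴ ⇒ T ∝ P^(1/4), so T scales by (153)^(1/4) = 3.52.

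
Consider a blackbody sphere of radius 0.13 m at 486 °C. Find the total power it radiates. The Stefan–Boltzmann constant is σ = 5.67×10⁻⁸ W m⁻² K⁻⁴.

P ≈ 4000 W

A = 4πr² = 4π × (0.13)² = 0.212 m².
486 °C = 759 K.
P = σAT⁴ = 5.67×10⁻⁸ × 0.212 × (759)⁴ = 5.67×10⁻⁸ × 0.212 × 3.32×10^11.
P = 4000 W.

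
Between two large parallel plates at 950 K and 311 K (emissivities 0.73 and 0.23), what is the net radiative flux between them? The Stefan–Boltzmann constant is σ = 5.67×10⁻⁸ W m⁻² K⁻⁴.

For two large parallel gray plates, q = σ(T₁⁴ − T₂⁴) / (1/ε₁ + 1/ε₂ − 1).
1/ε₁ + 1/ε₂ − 1 = 1/0.73 + 1/0.23 − 1 = 4.718.
T₁⁴ − T₂⁴ = 8.15×10^11 − 9.35×10^9 = 8.05×10^11 K⁴.
q = 5.67×10⁻⁸ × 8.05×10^11 / 4.718 = 9680 W/m².

q ≈ 9680 W/m²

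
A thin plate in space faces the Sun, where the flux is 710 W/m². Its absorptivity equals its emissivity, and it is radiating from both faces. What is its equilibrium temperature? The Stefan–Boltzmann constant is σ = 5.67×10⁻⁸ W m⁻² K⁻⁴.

T ≈ 281 K

Absorbed flux αS = emitted flux 2εσT⁴ per unit area; with α = ε this gives T = (S/2σ)^(1/4).
T = (710 / (2 × 5.67×10⁻⁸))^(1/4) = (6.26×10^9)^(1/4).
T = 281 K.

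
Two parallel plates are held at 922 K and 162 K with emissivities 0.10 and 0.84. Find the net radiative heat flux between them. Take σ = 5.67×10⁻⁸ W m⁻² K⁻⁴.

q ≈ 4020 W/m²

For two large parallel gray plates, q = σ(T₁⁴ − T₂⁴) / (1/ε₁ + 1/ε₂ − 1).
1/ε₁ + 1/ε₂ − 1 = 1/0.10 + 1/0.84 − 1 = 10.19.
T₁⁴ − T₂⁴ = 7.23×10^11 − 6.89×10^8 = 7.22×10^11 K⁴.
q = 5.67×10⁻⁸ × 7.22×10^11 / 10.19 = 4020 W/m².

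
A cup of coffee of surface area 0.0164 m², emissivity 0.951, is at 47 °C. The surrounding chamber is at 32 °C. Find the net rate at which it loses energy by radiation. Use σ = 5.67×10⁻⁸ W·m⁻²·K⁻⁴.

Convert: 47 °C = 320 K; 32 °C = 305 K.
Q = εσA(T⁴ − T_s⁴). T⁴ − T_s⁴ = (320)⁴ − (305)⁴ = 1.05×10^10 − 8.65×10^9 = 1.83×10^9 K⁴.
Q = 0.951 × 5.67×10⁻⁸ × 0.0164 × 1.83×10^9 = 1.62 W.

Q ≈ 1.62 W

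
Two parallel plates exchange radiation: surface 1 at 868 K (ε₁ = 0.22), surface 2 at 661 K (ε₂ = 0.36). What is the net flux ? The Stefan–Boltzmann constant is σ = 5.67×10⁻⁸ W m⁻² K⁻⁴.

q ≈ 3380 W/m²

For two large parallel gray plates, q = σ(T₁⁴ − T₂⁴) / (1/ε₁ + 1/ε₂ − 1).
1/ε₁ + 1/ε₂ − 1 = 1/0.22 + 1/0.36 − 1 = 6.323.
T₁⁴ − T₂⁴ = 5.68×10^11 − 1.91×10^11 = 3.77×10^11 K⁴.
q = 5.67×10⁻⁸ × 3.77×10^11 / 6.323 = 3380 W/m².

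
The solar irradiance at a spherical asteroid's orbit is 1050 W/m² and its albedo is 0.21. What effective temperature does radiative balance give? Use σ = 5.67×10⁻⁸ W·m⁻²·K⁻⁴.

T ≈ 246 K

Power absorbed = (1−a)S·πR²; power emitted = 4πR²σT⁴. Equating and cancelling πR²:
T = ((1−a)S / 4σ)^(1/4) = (830 / (4 × 5.67×10⁻⁸))^(1/4) = (3.66×10^9)^(1/4).
T = 246 K.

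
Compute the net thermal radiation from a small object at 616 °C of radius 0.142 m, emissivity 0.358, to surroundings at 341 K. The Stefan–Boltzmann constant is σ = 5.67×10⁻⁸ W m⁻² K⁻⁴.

A = 4πr² = 4π × (0.142)² = 0.253 m².
Convert: 616 °C = 889 K.
Q = εσA(T⁴ − T_s⁴). T⁴ − T_s⁴ = (889)⁴ − (341)⁴ = 6.25×10^11 − 1.35×10^10 = 6.11×10^11 K⁴.
Q = 0.358 × 5.67×10⁻⁸ × 0.253 × 6.11×10^11 = 3140 W.

Q ≈ 3140 W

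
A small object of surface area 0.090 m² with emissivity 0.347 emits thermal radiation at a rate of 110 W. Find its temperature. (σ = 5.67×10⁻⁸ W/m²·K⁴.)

T ≈ 499 K

From P = εσAT⁴, T = (P / εσA)^(1/4) = (110 / (0.347 × 5.67×10⁻⁸ × 0.0900))^(1/4).
T = (6.21×10^10)^(1/4) = 499 K.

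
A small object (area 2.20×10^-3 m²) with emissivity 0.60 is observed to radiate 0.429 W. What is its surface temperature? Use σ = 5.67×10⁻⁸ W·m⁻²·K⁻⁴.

From P = εσAT⁴, T = (P / εσA)^(1/4) = (0.429 / (0.60 × 5.67×10⁻⁸ × 2.20×10^-3))^(1/4).
T = (5.73×10^9)^(1/4) = 275 K.

T ≈ 275 K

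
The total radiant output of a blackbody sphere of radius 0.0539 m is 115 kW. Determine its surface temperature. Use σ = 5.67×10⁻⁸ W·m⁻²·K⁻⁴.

A = 4πr² = 4π × (0.0539)² = 0.0365 m².
From P = σAT⁴, T = (P / σA)^(1/4) = (1.15×10^5 / (5.67×10⁻⁸ × 0.0365))^(1/4).
T = (5.56×10^13)^(1/4) = 2730 K.

T ≈ 2730 K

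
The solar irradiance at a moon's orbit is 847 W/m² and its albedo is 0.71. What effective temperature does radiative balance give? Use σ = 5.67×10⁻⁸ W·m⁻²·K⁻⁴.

Power absorbed = (1−a)S·πR²; power emitted = 4πR²σT⁴. Equating and cancelling πR²:
T = ((1−a)S / 4σ)^(1/4) = (246 / (4 × 5.67×10⁻⁸))^(1/4) = (1.08×10^9)^(1/4).
T = 181 K.

T ≈ 181 K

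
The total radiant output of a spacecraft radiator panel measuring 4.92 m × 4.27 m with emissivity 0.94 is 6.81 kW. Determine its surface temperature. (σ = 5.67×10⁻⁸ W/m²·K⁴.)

A = 4.92 × 4.27 = 21.0 m².
From P = εσAT⁴, T = (P / εσA)^(1/4) = (6810 / (0.94 × 5.67×10⁻⁸ × 21.0))^(1/4).
T = (6.08×10^9)^(1/4) = 279 K.

T ≈ 279 K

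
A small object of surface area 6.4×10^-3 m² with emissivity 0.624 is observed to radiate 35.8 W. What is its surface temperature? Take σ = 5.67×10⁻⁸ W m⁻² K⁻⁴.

From P = εσAT⁴, T = (P / εσA)^(1/4) = (35.8 / (0.624 × 5.67×10⁻⁸ × 6.40×10^-3))^(1/4).
T = (1.58×10^11)^(1/4) = 631 K.

T ≈ 631 K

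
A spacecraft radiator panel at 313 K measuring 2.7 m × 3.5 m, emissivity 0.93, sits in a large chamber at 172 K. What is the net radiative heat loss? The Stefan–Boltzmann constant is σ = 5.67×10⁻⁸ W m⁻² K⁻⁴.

Q ≈ 4350 W

A = 2.7 × 3.5 = 9.45 m².
Q = εσA(T⁴ − T_s⁴). T⁴ − T_s⁴ = (313)⁴ − (172)⁴ = 9.60×10^9 − 8.75×10^8 = 8.72×10^9 K⁴.
Q = 0.93 × 5.67×10⁻⁸ × 9.45 × 8.72×10^9 = 4350 W.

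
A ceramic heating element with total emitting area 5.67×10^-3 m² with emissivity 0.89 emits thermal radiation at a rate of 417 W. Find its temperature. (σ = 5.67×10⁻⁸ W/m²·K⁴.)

From P = εσAT⁴, T = (P / εσA)^(1/4) = (417 / (0.89 × 5.67×10⁻⁸ × 5.67×10^-3))^(1/4).
T = (1.46×10^12)^(1/4) = 1100 K.

T ≈ 1100 K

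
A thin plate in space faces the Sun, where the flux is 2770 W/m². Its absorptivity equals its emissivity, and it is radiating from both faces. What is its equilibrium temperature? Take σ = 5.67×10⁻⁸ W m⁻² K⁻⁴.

Absorbed flux αS = emitted flux 2εσT⁴ per unit area; with α = ε this gives T = (S/2σ)^(1/4).
T = (2770 / (2 × 5.67×10⁻⁸))^(1/4) = (2.44×10^10)^(1/4).
T = 395 K.

T ≈ 395 K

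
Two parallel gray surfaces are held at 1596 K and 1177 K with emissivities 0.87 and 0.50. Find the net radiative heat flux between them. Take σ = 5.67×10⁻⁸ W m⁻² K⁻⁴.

For two large parallel gray plates, q = σ(T₁⁴ − T₂⁴) / (1/ε₁ + 1/ε₂ − 1).
1/ε₁ + 1/ε₂ − 1 = 1/0.87 + 1/0.50 − 1 = 2.149.
T₁⁴ − T₂⁴ = 6.49×10^12 − 1.92×10^12 = 4.57×10^12 K⁴.
q = 5.67×10⁻⁸ × 4.57×10^12 / 2.149 = 1.21×10^5 W/m².

q ≈ 1.21×10^5 W/m²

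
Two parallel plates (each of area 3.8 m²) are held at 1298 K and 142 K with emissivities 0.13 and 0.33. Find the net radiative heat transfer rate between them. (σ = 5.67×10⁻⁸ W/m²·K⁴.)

Q ≈ 62900 W

For two large parallel gray plates, q = σ(T₁⁴ − T₂⁴) / (1/ε₁ + 1/ε₂ − 1).
1/ε₁ + 1/ε₂ − 1 = 1/0.13 + 1/0.33 − 1 = 9.723.
T₁⁴ − T₂⁴ = 2.84×10^12 − 4.07×10^8 = 2.84×10^12 K⁴.
q = 5.67×10⁻⁸ × 2.84×10^12 / 9.723 = 16600 W/m².
Q = q·A = 16600 × 3.8 = 62900 W.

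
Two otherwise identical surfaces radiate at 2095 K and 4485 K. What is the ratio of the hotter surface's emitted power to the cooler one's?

ratio ≈ 21.0

P ∝ T⁴, so the ratio is (4485/2095)⁴ = (2.141)⁴ = 21.0.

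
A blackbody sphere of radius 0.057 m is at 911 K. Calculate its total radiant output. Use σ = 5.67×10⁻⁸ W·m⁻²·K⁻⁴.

P ≈ 1590 W

A = 4πr² = 4π × (0.057)² = 0.0408 m².
P = σAT⁴ = 5.67×10⁻⁸ × 0.0408 × (911)⁴ = 5.67×10⁻⁸ × 0.0408 × 6.89×10^11.
P = 1590 W.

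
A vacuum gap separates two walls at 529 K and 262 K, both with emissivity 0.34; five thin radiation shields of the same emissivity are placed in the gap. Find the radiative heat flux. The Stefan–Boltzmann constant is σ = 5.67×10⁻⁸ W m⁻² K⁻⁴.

Each of the 6 gaps contributes resistance (2/ε − 1) = 2/0.34 − 1 = 4.882; total = 29.29.
q = σ(T₁⁴ − T₂⁴) / 29.29 = 5.67×10⁻⁸ × 7.36×10^10 / 29.29 = 142 W/m².

q ≈ 142 W/m²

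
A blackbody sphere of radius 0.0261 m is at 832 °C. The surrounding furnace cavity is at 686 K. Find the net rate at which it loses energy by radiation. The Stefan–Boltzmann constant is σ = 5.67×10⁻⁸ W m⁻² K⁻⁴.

A = 4πr² = 4π × (0.0261)² = 8.56×10^-3 m².
Convert: 832 °C = 1105 K.
Q = σA(T⁴ − T_s⁴). T⁴ − T_s⁴ = (1105)⁴ − (686)⁴ = 1.49×10^12 − 2.21×10^11 = 1.27×10^12 K⁴.
Q = 5.67×10⁻⁸ × 8.56×10^-3 × 1.27×10^12 = 616 W.

Q ≈ 616 W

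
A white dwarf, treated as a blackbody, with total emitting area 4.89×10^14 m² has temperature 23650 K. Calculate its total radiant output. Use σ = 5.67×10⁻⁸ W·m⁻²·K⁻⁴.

P = σAT⁴ = 5.67×10⁻⁸ × 4.89×10^14 × (23650)⁴ = 5.67×10⁻⁸ × 4.89×10^14 × 3.13×10^17.
P = 8.67×10^24 W.

P ≈ 8.67×10^24 W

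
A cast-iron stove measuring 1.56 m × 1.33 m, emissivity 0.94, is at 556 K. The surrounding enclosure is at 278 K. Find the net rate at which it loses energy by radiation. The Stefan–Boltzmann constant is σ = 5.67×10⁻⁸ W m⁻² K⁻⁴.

A = 1.56 × 1.33 = 2.07 m².
Q = εσA(T⁴ − T_s⁴). T⁴ − T_s⁴ = (556)⁴ − (278)⁴ = 9.56×10^10 − 5.97×10^9 = 8.96×10^10 K⁴.
Q = 0.94 × 5.67×10⁻⁸ × 2.07 × 8.96×10^10 = 9910 W.

Q ≈ 9910 W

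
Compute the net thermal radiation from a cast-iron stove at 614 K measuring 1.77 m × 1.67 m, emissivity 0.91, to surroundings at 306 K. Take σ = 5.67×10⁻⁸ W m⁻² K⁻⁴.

Q ≈ 20300 W

A = 1.77 × 1.67 = 2.96 m².
Q = εσA(T⁴ − T_s⁴). T⁴ − T_s⁴ = (614)⁴ − (306)⁴ = 1.42×10^11 − 8.77×10^9 = 1.33×10^11 K⁴.
Q = 0.91 × 5.67×10⁻⁸ × 2.96 × 1.33×10^11 = 20300 W.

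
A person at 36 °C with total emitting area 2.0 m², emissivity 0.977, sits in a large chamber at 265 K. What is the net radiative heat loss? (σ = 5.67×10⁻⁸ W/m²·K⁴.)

Q ≈ 464 W

Convert: 36 °C = 309 K.
Q = εσA(T⁴ − T_s⁴). T⁴ − T_s⁴ = (309)⁴ − (265)⁴ = 9.12×10^9 − 4.93×10^9 = 4.19×10^9 K⁴.
Q = 0.977 × 5.67×10⁻⁸ × 2.00 × 4.19×10^9 = 464 W.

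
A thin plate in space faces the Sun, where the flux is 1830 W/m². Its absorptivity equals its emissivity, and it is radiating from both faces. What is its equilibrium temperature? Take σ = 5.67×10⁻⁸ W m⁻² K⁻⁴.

Absorbed flux αS = emitted flux 2εσT⁴ per unit area; with α = ε this gives T = (S/2σ)^(1/4).
T = (1830 / (2 × 5.67×10⁻⁸))^(1/4) = (1.61×10^10)^(1/4).
T = 356 K.

T ≈ 356 K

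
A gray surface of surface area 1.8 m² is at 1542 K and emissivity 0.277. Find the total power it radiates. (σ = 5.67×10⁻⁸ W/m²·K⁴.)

P ≈ 1.60×10^5 W

P = εσAT⁴ = 0.277 × 5.67×10⁻⁸ × 1.80 × (1542)⁴ = 0.277 × 5.67×10⁻⁸ × 1.80 × 5.65×10^12.
P = 1.60×10^5 W.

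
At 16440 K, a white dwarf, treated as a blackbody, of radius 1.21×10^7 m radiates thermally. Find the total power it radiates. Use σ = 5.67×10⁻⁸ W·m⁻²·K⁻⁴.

A = 4πr² = 4π × (1.21×10^7)² = 1.84×10^15 m².
P = σAT⁴ = 5.67×10⁻⁸ × 1.84×10^15 × (16440)⁴ = 5.67×10⁻⁸ × 1.84×10^15 × 7.30×10^16.
P = 7.62×10^24 W.

P ≈ 7.62×10^24 W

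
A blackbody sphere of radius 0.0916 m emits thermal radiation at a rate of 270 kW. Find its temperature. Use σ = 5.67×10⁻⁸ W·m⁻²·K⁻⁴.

T ≈ 2590 K

A = 4πr² = 4π × (0.0916)² = 0.105 m².
From P = σAT⁴, T = (P / σA)^(1/4) = (2.70×10^5 / (5.67×10⁻⁸ × 0.105))^(1/4).
T = (4.52×10^13)^(1/4) = 2590 K.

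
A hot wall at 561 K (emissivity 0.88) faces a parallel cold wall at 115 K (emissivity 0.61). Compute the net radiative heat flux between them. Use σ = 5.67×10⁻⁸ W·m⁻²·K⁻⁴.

q ≈ 3160 W/m²

For two large parallel gray plates, q = σ(T₁⁴ − T₂⁴) / (1/ε₁ + 1/ε₂ − 1).
1/ε₁ + 1/ε₂ − 1 = 1/0.88 + 1/0.61 − 1 = 1.776.
T₁⁴ − T₂⁴ = 9.90×10^10 − 1.75×10^8 = 9.89×10^10 K⁴.
q = 5.67×10⁻⁸ × 9.89×10^10 / 1.776 = 3160 W/m².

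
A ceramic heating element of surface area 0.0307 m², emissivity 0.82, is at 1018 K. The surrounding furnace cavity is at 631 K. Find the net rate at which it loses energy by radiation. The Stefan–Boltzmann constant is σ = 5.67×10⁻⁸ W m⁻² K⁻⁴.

Q ≈ 1310 W

Q = εσA(T⁴ − T_s⁴). T⁴ − T_s⁴ = (1018)⁴ − (631)⁴ = 1.07×10^12 − 1.59×10^11 = 9.15×10^11 K⁴.
Q = 0.82 × 5.67×10⁻⁸ × 0.0307 × 9.15×10^11 = 1310 W.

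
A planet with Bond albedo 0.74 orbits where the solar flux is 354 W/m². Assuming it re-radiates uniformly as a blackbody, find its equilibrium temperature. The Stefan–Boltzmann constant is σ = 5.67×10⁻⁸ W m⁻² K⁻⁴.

T ≈ 142 K

Power absorbed = (1−a)S·πR²; power emitted = 4πR²σT⁴. Equating and cancelling πR²:
T = ((1−a)S / 4σ)^(1/4) = (92.0 / (4 × 5.67×10⁻⁸))^(1/4) = (4.06×10^8)^(1/4).
T = 142 K.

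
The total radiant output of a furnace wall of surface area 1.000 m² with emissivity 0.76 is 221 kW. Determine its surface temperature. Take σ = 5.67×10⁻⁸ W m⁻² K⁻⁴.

T ≈ 1500 K

From P = εσAT⁴, T = (P / εσA)^(1/4) = (2.21×10^5 / (0.76 × 5.67×10⁻⁸ × 1.00))^(1/4).
T = (5.13×10^12)^(1/4) = 1500 K.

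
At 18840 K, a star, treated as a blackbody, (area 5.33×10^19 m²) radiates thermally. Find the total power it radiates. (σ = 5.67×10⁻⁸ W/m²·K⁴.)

P ≈ 3.81×10^29 W

P = σAT⁴ = 5.67×10⁻⁸ × 5.33×10^19 × (18840)⁴ = 5.67×10⁻⁸ × 5.33×10^19 × 1.26×10^17.
P = 3.81×10^29 W.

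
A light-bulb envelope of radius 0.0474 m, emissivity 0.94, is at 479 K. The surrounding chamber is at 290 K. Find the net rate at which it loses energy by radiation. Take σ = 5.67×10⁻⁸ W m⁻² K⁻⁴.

A = 4πr² = 4π × (0.0474)² = 0.0282 m².
Q = εσA(T⁴ − T_s⁴). T⁴ − T_s⁴ = (479)⁴ − (290)⁴ = 5.26×10^10 − 7.07×10^9 = 4.56×10^10 K⁴.
Q = 0.94 × 5.67×10⁻⁸ × 0.0282 × 4.56×10^10 = 68.6 W.

Q ≈ 68.6 W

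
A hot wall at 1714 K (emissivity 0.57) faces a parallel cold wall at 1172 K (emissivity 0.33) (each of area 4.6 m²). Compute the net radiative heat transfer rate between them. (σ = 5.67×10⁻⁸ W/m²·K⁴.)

For two large parallel gray plates, q = σ(T₁⁴ − T₂⁴) / (1/ε₁ + 1/ε₂ − 1).
1/ε₁ + 1/ε₂ − 1 = 1/0.57 + 1/0.33 − 1 = 3.785.
T₁⁴ − T₂⁴ = 8.63×10^12 − 1.89×10^12 = 6.74×10^12 K⁴.
q = 5.67×10⁻⁸ × 6.74×10^12 / 3.785 = 1.01×10^5 W/m².
Q = q·A = 1.01×10^5 × 4.6 = 4.65×10^5 W.

Q ≈ 4.65×10^5 W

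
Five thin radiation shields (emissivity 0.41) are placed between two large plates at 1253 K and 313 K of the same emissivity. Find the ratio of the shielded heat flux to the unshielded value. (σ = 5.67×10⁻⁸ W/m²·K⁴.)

With N identical shields there are N+1 = 6 gaps in series, each with the same radiative resistance, so the flux falls to 1/(N+1) of its unshielded value.

ratio ≈ 0.167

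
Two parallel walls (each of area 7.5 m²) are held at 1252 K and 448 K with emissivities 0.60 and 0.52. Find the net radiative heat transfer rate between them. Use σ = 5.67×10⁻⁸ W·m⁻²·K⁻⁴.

For two large parallel gray plates, q = σ(T₁⁴ − T₂⁴) / (1/ε₁ + 1/ε₂ − 1).
1/ε₁ + 1/ε₂ − 1 = 1/0.60 + 1/0.52 − 1 = 2.590.
T₁⁴ − T₂⁴ = 2.46×10^12 − 4.03×10^10 = 2.42×10^12 K⁴.
q = 5.67×10⁻⁸ × 2.42×10^12 / 2.590 = 52900 W/m².
Q = q·A = 52900 × 7.5 = 3.97×10^5 W.

Q ≈ 3.97×10^5 W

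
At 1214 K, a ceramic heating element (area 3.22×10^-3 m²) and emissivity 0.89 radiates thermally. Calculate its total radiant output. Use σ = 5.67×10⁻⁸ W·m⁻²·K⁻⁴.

P ≈ 353 W

P = εσAT⁴ = 0.89 × 5.67×10⁻⁸ × 3.22×10^-3 × (1214)⁴ = 0.89 × 5.67×10⁻⁸ × 3.22×10^-3 × 2.17×10^12.
P = 353 W.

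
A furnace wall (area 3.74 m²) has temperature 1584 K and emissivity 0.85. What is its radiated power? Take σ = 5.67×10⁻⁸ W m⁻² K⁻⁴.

P = εσAT⁴ = 0.85 × 5.67×10⁻⁸ × 3.74 × (1584)⁴ = 0.85 × 5.67×10⁻⁸ × 3.74 × 6.30×10^12.
P = 1.13×10^6 W.

P ≈ 1.13×10^6 W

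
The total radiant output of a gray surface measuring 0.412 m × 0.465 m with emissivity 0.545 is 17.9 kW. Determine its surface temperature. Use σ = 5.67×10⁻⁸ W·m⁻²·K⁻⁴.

T ≈ 1320 K

A = 0.412 × 0.465 = 0.192 m².
From P = εσAT⁴, T = (P / εσA)^(1/4) = (17900 / (0.545 × 5.67×10⁻⁸ × 0.192))^(1/4).
T = (3.02×10^12)^(1/4) = 1320 K.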